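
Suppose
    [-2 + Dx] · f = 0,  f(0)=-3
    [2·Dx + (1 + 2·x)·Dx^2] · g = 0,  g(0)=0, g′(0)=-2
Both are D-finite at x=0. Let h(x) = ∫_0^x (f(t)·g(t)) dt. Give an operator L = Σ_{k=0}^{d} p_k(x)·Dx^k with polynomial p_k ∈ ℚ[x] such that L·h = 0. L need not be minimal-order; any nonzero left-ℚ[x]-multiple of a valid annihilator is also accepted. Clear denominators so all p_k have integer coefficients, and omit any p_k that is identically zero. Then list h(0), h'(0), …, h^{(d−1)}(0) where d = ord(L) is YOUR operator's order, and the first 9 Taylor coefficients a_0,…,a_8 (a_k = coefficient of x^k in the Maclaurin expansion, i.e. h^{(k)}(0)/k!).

f: a_k = -3, -6, -6, -4, -2, -4/5, -4/15, -8/105, -2/105, …
g: a_k = 0, -2, 2, -8/3, 4, -32/5, 32/3, -128/7, 32, …
Sym-product of L_f,L_g gives L₀ (≤ ord 2).
h=∫h₀ ⇒ L = L₀·Dx.
L = 8·x·Dx + (-2 - 8·x)·Dx^2 + (1 + 2·x)·Dx^3  (order 3).
h: a_k = 0, 0, 3, 2, 2, 0, 6/5, -4/3, 46/21, …
ICs: h(0) = 0, h′(0) = 0, h′′(0) = 6.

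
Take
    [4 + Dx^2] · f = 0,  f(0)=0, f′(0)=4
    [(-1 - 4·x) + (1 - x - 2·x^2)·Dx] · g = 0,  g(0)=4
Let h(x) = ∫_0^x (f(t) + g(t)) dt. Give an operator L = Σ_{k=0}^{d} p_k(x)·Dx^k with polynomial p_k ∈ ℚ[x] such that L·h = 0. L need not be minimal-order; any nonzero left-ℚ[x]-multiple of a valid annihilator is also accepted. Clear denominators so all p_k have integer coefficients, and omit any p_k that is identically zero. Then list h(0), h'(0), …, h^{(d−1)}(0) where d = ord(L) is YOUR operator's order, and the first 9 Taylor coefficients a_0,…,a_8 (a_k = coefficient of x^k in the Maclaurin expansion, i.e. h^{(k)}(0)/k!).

L = (-68 - 304·x - 200·x^2 - 320·x^3 - 160·x^4 - 128·x^5)·Dx + (20 - 12·x - 24·x^2 - 8·x^3 - 48·x^4 - 96·x^5 - 64·x^6)·Dx^2 + (-17 - 76·x - 50·x^2 - 80·x^3 - 40·x^4 - 32·x^5)·Dx^3 + (5 - 3·x - 6·x^2 - 2·x^3 - 12·x^4 - 24·x^5 - 16·x^6)·Dx^4  (order 4).
h: a_k = 0, 4, 4, 4, 13/3, 44/5, 634/45, 172/7, 26771/630, …
ICs: h(0) = 0, h′(0) = 4, h′′(0) = 8, h′′′(0) = 24.

f: a_k = 0, 4, 0, -8/3, 0, 8/15, 0, -16/315, 0, …
g: a_k = 4, 4, 12, 20, 44, 84, 172, 340, 684, …
L₀ := lclm(L_f,L_g); ord L₀ ≤ 2+1.
h=∫₀ˣh₀: take L = L₀·Dx.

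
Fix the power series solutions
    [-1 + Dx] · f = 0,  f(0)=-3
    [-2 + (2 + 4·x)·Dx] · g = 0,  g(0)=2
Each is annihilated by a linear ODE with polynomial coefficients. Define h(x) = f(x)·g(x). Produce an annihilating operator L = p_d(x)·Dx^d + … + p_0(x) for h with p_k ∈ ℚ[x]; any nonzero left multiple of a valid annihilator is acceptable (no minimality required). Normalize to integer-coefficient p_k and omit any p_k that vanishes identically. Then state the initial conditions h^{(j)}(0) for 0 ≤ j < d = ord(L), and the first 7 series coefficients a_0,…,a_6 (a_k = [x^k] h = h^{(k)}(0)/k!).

L = (-2 - 2·x) + (1 + 2·x)·Dx  (order 1).
h: a_k = -6, -12, -6, -4, 1, -14/5, 61/15, …
ICs: h(0) = -6.

f: a_k = -3, -3, -3/2, -1/2, -1/8, -1/40, -1/240, …
g: a_k = 2, 2, -1, 1, -5/4, 7/4, -21/8, …
h₀=f·g: eliminate ⇒ L₀, order ≤ 1·1.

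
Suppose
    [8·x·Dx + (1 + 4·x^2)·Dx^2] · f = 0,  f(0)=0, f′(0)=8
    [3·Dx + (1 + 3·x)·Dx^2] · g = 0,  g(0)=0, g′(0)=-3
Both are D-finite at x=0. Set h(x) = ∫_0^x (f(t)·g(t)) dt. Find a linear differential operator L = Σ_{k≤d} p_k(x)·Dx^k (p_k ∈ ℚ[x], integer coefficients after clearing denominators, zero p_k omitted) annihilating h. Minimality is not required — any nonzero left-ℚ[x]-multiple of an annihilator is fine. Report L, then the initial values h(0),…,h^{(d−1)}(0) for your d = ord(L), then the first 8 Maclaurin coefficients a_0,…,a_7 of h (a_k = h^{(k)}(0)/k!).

L = (1632 + 8496·x + 23040·x^2 + 110016·x^3 + 207360·x^4 + 269568·x^5 + 82944·x^7)·Dx^2 + (418 + 6672·x + 44112·x^2 + 151488·x^3 + 393984·x^4 + 642816·x^5 + 725760·x^6 + 82944·x^7 + 290304·x^8)·Dx^3 + (204 + 1844·x + 12096·x^2 + 47408·x^3 + 122880·x^4 + 240192·x^5 + 331776·x^6 + 361728·x^7 + 82944·x^8 + 165888·x^9)·Dx^4 + (25 + 246·x + 1217·x^2 + 4128·x^3 + 10624·x^4 + 22080·x^5 + 34272·x^6 + 41472·x^7 + 43776·x^8 + 13824·x^9 + 20736·x^10)·Dx^5  (order 5).
h: a_k = 0, 0, 0, -8, 9, -8, 19, -264/5, …
ICs: h(0) = 0, h′(0) = 0, h′′(0) = 0, h′′′(0) = -48, h′′′′(0) = 216.

f: a_k = 0, 8, 0, -32/3, 0, 128/5, 0, -512/7, …
g: a_k = 0, -3, 9/2, -9, 81/4, -243/5, 243/2, -2187/7, …
Sym-product of L_f,L_g gives L₀ (≤ ord 4).
h=∫h₀ ⇒ L = L₀·Dx.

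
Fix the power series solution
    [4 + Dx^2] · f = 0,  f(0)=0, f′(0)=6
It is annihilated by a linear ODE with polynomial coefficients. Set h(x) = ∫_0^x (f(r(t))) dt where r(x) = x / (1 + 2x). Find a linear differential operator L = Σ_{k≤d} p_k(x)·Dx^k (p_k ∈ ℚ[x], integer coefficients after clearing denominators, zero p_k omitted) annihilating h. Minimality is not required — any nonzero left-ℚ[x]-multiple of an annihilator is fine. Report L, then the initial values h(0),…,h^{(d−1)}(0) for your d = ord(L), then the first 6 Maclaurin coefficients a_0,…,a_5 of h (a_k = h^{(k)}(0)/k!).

f: a_k = 0, 6, 0, -4, 0, 4/5, …
Substitute x→r, Dx→(1/r')Dx; clear ⇒ L₀.
Integrate: L := L₀·Dx.
L = 4·Dx + (4 + 24·x + 48·x^2 + 32·x^3)·Dx^2 + (1 + 8·x + 24·x^2 + 32·x^3 + 16·x^4)·Dx^3  (order 3).
h: a_k = 0, 0, 3, -4, 5, -24/5, …
ICs: h(0) = 0, h′(0) = 0, h′′(0) = 6.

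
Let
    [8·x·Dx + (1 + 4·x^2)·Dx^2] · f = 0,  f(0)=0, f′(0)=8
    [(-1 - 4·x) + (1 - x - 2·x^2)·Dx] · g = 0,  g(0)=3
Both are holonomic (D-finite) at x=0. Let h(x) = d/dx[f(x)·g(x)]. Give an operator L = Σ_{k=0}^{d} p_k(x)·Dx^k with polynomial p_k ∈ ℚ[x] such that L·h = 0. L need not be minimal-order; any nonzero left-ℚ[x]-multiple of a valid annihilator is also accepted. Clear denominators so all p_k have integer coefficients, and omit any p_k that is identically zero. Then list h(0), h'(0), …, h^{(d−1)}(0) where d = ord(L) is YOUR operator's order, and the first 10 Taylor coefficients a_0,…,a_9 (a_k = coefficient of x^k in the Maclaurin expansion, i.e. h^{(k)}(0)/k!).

f: a_k = 0, 8, 0, -32/3, 0, 128/5, 0, -512/7, 0, 2048/9, …
g: a_k = 3, 3, 9, 15, 33, 63, 129, 255, 513, 1023, …
f·g: L₀ = L_f ⊗_s L_g, ord ≤ 2·1.
Differentiate: ansatz ord ≤ ord L₀ ⇒ L.
L = (288·x^2 + 384·x^3 + 1152·x^4) + (5 + 24·x + 36·x^2 + 128·x^3 + 384·x^4 + 768·x^5)·Dx + (-1 - x - 12·x^2 + 12·x^3 - 8·x^4 + 64·x^5 + 96·x^6)·Dx^2  (order 2).
h: a_k = 24, 48, 120, 352, 1224, 12624/5, 24184/5, 85824/7, 1133112/35, 1399088/21, …
ICs: h(0) = 24, h′(0) = 48.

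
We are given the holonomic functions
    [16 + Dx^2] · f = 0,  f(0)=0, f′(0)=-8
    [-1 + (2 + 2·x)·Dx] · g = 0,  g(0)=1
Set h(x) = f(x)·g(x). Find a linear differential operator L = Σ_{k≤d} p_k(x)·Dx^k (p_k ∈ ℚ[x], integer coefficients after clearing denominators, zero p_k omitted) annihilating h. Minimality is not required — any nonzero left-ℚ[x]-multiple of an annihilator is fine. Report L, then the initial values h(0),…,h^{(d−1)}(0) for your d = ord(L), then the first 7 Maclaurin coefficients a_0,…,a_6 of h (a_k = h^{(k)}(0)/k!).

f: a_k = 0, -8, 0, 64/3, 0, -256/15, 0, …
g: a_k = 1, 1/2, -1/8, 1/16, -5/128, 7/256, -21/1024, …
Sym-product of L_f,L_g gives L₀ (≤ ord 2).
L = (67 + 128·x + 64·x^2) + (-4 - 4·x)·Dx + (4 + 8·x + 4·x^2)·Dx^2  (order 2).
h: a_k = 0, -8, -4, 67/3, 61/6, -4661/240, -1187/160, …
ICs: h(0) = 0, h′(0) = -8.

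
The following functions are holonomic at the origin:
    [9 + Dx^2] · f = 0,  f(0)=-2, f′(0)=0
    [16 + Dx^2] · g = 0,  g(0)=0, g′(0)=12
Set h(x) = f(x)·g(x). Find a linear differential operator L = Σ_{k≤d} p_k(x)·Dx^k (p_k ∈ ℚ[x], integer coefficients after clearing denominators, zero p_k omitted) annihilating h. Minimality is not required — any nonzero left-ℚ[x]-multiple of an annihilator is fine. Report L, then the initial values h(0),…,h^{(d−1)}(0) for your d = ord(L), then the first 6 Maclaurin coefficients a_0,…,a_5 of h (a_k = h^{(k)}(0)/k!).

L = 49 + 50·Dx^2 + Dx^4  (order 4).
h: a_k = 0, -24, 0, 172, 0, -2101/5, …
ICs: h(0) = 0, h′(0) = -24, h′′(0) = 0, h′′′(0) = 1032.

f: a_k = -2, 0, 9, 0, -27/4, 0, …
g: a_k = 0, 12, 0, -32, 0, 128/5, …
Sym-product of L_f,L_g gives L₀ (≤ ord 4).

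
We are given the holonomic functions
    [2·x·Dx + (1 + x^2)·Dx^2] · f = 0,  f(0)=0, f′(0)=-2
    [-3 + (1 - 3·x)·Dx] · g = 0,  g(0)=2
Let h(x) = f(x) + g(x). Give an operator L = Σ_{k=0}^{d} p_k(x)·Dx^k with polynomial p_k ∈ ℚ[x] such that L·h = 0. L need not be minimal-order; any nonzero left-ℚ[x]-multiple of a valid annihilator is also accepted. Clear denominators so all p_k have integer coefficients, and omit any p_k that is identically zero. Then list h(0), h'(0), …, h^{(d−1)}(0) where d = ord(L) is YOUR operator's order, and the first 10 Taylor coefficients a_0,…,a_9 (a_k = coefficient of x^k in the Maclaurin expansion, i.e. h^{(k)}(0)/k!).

f: a_k = 0, -2, 0, 2/3, 0, -2/5, 0, 2/7, 0, -2/9, …
g: a_k = 2, 6, 18, 54, 162, 486, 1458, 4374, 13122, 39366, …
Sum ⇒ L₀ = lclm(L_f,L_g) in ℚ(x)⟨Dx⟩.
L = (6 - 72·x - 18·x^2)·Dx + (-28 + 6·x - 60·x^2 - 18·x^3)·Dx^2 + (3 - 8·x - 8·x^3 - 3·x^4)·Dx^3  (order 3).
h: a_k = 2, 4, 18, 164/3, 162, 2428/5, 1458, 30620/7, 13122, 354292/9, …
ICs: h(0) = 2, h′(0) = 4, h′′(0) = 36.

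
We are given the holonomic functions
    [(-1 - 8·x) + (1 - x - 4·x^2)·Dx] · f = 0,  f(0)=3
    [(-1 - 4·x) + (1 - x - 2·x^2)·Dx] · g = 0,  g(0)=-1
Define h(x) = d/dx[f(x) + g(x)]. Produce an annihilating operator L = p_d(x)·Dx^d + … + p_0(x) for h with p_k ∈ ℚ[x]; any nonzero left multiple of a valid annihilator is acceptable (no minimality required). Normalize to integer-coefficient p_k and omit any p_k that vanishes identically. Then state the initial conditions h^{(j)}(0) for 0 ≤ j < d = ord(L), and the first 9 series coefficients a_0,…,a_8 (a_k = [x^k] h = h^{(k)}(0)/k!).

f: a_k = 3, 3, 15, 27, 87, 195, 543, 1323, 3495, …
g: a_k = -1, -1, -3, -5, -11, -21, -43, -85, -171, …
h₀=f+g: left-lcm gives L₀, ord ≤ 2.
Derive L from L₀ (diff closure).
L = (-6 - 336·x - 480·x^2 - 1824·x^3 - 3864·x^4 - 6528·x^5 + 2304·x^6) + (6 + 66·x + 156·x^2 + 168·x^3 + 162·x^4 - 3768·x^5 - 3456·x^6 + 1536·x^7)·Dx + (-1 + 2·x - 13·x^2 - 28·x^3 + 222·x^4 + 134·x^5 - 612·x^6 - 320·x^7 + 192·x^8)·Dx^2  (order 2).
h: a_k = 2, 24, 66, 304, 870, 3000, 8666, 26592, 76014, …
ICs: h(0) = 2, h′(0) = 24.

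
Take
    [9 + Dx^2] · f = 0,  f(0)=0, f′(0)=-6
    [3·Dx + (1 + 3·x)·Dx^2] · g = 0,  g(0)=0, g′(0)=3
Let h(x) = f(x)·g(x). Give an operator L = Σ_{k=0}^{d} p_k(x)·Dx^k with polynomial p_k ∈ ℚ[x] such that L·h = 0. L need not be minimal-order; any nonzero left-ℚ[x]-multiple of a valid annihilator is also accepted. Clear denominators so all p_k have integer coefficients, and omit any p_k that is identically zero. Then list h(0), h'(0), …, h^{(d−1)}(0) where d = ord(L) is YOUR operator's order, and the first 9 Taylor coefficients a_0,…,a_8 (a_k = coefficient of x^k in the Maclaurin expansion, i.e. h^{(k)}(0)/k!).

f: a_k = 0, -6, 0, 9, 0, -81/20, 0, 243/280, 0, …
g: a_k = 0, 3, -9/2, 9, -81/4, 243/5, -243/2, 2187/7, -6561/8, …
Product ⇒ symmetric product L₀, ord ≤ 4.
L = (-81 + 486·x + 4617·x^2 + 11664·x^3 + 8748·x^4) + (36 + 540·x + 1944·x^2 + 1944·x^3)·Dx + (180·x + 1134·x^2 + 2592·x^3 + 1944·x^4)·Dx^2 + (4 + 60·x + 216·x^2 + 216·x^3)·Dx^3 + (1 + 14·x + 69·x^2 + 144·x^3 + 108·x^4)·Dx^4  (order 4).
h: a_k = 0, 0, -18, 27, -27, 81, -891/4, 22599/40, -82377/56, …
ICs: h(0) = 0, h′(0) = 0, h′′(0) = -36, h′′′(0) = 162.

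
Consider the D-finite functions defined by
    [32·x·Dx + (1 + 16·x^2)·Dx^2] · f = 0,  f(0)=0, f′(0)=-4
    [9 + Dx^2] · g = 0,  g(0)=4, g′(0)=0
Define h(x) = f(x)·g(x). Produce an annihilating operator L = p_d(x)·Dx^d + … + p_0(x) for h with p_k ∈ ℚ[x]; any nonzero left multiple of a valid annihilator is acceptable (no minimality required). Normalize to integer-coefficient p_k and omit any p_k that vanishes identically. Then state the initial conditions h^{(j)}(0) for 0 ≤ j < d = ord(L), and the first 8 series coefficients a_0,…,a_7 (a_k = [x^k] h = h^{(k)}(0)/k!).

f: a_k = 0, -4, 0, 64/3, 0, -1024/5, 0, 16384/7, …
g: a_k = 4, 0, -18, 0, 27/2, 0, -81/20, 0, …
L₀ := L_f ⊗_s L_g (sym. prod.), ord ≤ 4.
L = (16425 + 696384·x^2 + 2778624·x^4 + 11943936·x^6 + 47775744·x^8) + (23616·x + 543744·x^3 + 3981312·x^5 + 21233664·x^7)·Dx + (2050 + 87168·x^2 + 470016·x^4 + 2654208·x^6 + 10616832·x^8)·Dx^2 + (2624·x + 60416·x^3 + 442368·x^5 + 2359296·x^7)·Dx^3 + (25 + 1088·x^2 + 17920·x^4 + 147456·x^6 + 589824·x^8)·Dx^4  (order 4).
h: a_k = 0, -16, 0, 472/3, 0, -6286/5, 0, 467351/35, …
ICs: h(0) = 0, h′(0) = -16, h′′(0) = 0, h′′′(0) = 944.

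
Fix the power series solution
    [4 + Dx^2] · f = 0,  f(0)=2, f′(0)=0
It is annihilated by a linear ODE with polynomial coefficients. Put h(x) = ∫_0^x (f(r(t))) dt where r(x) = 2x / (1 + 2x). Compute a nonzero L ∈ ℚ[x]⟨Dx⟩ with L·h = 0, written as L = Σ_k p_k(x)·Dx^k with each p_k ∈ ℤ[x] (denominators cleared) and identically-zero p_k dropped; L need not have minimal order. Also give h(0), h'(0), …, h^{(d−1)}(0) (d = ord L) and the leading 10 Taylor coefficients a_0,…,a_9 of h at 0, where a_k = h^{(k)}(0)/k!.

f: a_k = 2, 0, -4, 0, 4/3, 0, -8/45, 0, 4/315, 0, …
f∘r: x↦r, Dx↦Dx/r' in L_f ⇒ L₀.
∫: right-multiply L₀ by Dx.
L = 16·Dx + (4 + 24·x + 48·x^2 + 32·x^3)·Dx^2 + (1 + 8·x + 24·x^2 + 32·x^3 + 16·x^4)·Dx^3  (order 3).
h: a_k = 0, 2, 0, -16/3, 16, -512/15, 512/9, -2816/45, -128/5, 1205248/2835, …
ICs: h(0) = 0, h′(0) = 2, h′′(0) = 0.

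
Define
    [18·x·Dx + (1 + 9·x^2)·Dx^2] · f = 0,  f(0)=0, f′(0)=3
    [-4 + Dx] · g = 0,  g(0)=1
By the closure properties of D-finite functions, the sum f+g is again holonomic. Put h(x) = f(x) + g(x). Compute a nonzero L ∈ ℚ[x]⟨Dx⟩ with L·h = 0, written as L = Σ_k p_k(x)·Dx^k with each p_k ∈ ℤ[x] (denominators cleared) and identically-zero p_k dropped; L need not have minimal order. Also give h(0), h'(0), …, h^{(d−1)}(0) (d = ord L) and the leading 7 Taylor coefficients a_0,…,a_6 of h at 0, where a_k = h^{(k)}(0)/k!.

f: a_k = 0, 3, 0, -9, 0, 243/5, 0, …
g: a_k = 1, 4, 8, 32/3, 32/3, 128/15, 256/45, …
f+g: L₀ = lclm(L_f,L_g), ord ≤ 2+1.
L = (36 - 144·x - 972·x^2 - 1296·x^3)·Dx + (-17 + 99·x^2 - 648·x^4)·Dx^2 + (2 + 9·x + 36·x^2 + 81·x^3 + 162·x^4)·Dx^3  (order 3).
h: a_k = 1, 7, 8, 5/3, 32/3, 857/15, 256/45, …
ICs: h(0) = 1, h′(0) = 7, h′′(0) = 16.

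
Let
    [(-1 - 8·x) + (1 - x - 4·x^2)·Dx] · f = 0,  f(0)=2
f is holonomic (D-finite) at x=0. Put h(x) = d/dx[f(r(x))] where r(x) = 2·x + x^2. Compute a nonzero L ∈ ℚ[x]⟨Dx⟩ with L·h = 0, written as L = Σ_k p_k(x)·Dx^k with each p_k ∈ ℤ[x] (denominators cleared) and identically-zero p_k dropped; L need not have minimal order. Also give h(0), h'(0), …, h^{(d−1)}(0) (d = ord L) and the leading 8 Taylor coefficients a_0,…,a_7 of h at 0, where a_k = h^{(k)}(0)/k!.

f: a_k = 2, 2, 10, 18, 58, 130, 362, 882, …
L₀ from L_f via x↦r, Dx↦r'^{-1}Dx.
Derive L from L₀ (diff closure).
L = (21 + 150·x + 987·x^2 + 2192·x^3 + 2148·x^4 + 960·x^5 + 160·x^6) + (-1 - 15·x + 27·x^2 + 345·x^3 + 700·x^4 + 588·x^5 + 224·x^6 + 32·x^7)·Dx  (order 1).
h: a_k = 4, 84, 552, 4616, 30620, 209868, 1352848, 8670032, …
ICs: h(0) = 4.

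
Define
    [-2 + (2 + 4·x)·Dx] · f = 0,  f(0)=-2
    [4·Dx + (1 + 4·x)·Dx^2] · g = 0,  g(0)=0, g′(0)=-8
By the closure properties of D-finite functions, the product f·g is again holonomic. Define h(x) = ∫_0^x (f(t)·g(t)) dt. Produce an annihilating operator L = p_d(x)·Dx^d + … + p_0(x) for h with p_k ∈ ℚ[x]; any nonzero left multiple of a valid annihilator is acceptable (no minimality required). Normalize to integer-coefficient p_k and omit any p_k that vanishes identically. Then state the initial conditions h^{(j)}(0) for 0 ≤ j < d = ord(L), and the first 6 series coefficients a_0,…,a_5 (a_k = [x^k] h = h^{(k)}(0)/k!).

f: a_k = -2, -2, 1, -1, 5/4, -7/4, …
g: a_k = 0, -8, 16, -128/3, 128, -2048/5, …
L₀ := L_f ⊗_s L_g (sym. prod.), ord ≤ 2.
∫: right-multiply L₀ by Dx.
L = (-1 + 4·x)·Dx + (2 + 4·x)·Dx^2 + (1 + 8·x + 20·x^2 + 16·x^3)·Dx^3  (order 3).
h: a_k = 0, 0, 8, -16/3, 34/3, -88/3, …
ICs: h(0) = 0, h′(0) = 0, h′′(0) = 16.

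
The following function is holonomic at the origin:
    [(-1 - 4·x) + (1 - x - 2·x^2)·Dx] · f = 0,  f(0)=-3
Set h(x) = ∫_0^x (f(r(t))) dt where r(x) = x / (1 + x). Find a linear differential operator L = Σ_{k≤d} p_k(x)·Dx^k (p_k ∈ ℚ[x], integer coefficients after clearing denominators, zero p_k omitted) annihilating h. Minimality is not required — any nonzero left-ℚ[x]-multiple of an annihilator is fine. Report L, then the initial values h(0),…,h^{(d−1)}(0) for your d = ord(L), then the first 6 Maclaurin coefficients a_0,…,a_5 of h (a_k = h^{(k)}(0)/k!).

L = (1 + 5·x)·Dx + (-1 - 2·x + x^2 + 2·x^3)·Dx^2  (order 2).
h: a_k = 0, -3, -3/2, -2, 0, -12/5, …
ICs: h(0) = 0, h′(0) = -3.

f: a_k = -3, -3, -9, -15, -33, -63, …
h₀=f(r): pull back L_f along r ⇒ L₀.
h=∫h₀ ⇒ L = L₀·Dx.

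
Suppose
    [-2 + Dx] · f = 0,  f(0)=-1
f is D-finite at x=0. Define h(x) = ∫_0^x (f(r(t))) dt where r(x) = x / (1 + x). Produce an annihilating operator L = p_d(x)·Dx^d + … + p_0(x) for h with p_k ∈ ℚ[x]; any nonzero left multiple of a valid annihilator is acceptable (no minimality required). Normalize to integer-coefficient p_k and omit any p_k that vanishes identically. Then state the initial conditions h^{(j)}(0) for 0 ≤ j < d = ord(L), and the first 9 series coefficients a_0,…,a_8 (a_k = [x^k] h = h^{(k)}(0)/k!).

f: a_k = -1, -2, -2, -4/3, -2/3, -4/15, -4/45, -8/315, -2/315, …
f∘r: x↦r, Dx↦Dx/r' in L_f ⇒ L₀.
h=∫₀ˣh₀: take L = L₀·Dx.
L = -2·Dx + (1 + 2·x + x^2)·Dx^2  (order 2).
h: a_k = 0, -1, -1, 0, 1/6, -2/15, 1/15, -4/315, -5/252, …
ICs: h(0) = 0, h′(0) = -1.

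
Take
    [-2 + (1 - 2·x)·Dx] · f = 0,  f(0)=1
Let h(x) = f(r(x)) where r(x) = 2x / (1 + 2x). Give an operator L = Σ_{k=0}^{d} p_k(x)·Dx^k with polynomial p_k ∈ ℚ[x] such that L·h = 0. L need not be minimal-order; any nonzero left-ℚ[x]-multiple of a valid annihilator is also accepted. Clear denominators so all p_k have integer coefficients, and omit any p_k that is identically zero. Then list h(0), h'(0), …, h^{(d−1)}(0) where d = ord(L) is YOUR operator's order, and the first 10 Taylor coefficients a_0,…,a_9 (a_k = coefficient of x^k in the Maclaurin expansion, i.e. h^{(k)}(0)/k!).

L = 4 + (-1 + 4·x^2)·Dx  (order 1).
h: a_k = 1, 4, 8, 16, 32, 64, 128, 256, 512, 1024, …
ICs: h(0) = 1.

f: a_k = 1, 2, 4, 8, 16, 32, 64, 128, 256, 512, …
h₀=f(r): pull back L_f along r ⇒ L₀.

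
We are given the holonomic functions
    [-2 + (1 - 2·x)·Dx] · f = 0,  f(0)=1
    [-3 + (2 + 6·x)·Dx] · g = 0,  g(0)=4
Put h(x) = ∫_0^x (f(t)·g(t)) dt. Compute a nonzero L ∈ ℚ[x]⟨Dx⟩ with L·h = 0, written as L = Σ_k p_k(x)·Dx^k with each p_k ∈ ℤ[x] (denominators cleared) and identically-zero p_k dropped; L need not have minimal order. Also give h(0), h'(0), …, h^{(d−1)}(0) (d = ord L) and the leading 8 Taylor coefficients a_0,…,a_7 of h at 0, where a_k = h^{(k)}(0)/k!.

f: a_k = 1, 2, 4, 8, 16, 32, 64, 128, …
g: a_k = 4, 6, -9/2, 27/4, -405/32, 1701/64, -15309/256, 72171/512, …
f·g: L₀ = L_f ⊗_s L_g, ord ≤ 1·1.
∫: right-multiply L₀ by Dx.
L = (7 + 6·x)·Dx + (-2 - 2·x + 12·x^2)·Dx^2  (order 2).
h: a_k = 0, 4, 7, 47/6, 215/16, 607/32, 13841/384, 95419/1792, …
ICs: h(0) = 0, h′(0) = 4.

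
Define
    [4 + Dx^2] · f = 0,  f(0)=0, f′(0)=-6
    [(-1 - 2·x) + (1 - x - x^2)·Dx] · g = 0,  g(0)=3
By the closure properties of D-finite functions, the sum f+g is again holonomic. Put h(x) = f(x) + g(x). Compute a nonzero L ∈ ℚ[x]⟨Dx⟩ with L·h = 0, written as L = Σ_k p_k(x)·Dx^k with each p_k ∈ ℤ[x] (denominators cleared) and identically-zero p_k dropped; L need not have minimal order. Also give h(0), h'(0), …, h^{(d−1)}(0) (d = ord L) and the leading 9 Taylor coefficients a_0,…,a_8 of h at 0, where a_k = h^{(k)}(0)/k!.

f: a_k = 0, -6, 0, 4, 0, -4/5, 0, 8/105, 0, …
g: a_k = 3, 3, 6, 9, 15, 24, 39, 63, 102, …
Sum ⇒ L₀ = lclm(L_f,L_g) in ℚ(x)⟨Dx⟩.
L = (-44 - 96·x - 32·x^2 - 48·x^3 - 40·x^4 - 16·x^5) + (16 - 20·x - 8·x^2 + 16·x^3 - 12·x^4 - 24·x^5 - 8·x^6)·Dx + (-11 - 24·x - 8·x^2 - 12·x^3 - 10·x^4 - 4·x^5)·Dx^2 + (4 - 5·x - 2·x^2 + 4·x^3 - 3·x^4 - 6·x^5 - 2·x^6)·Dx^3  (order 3).
h: a_k = 3, -3, 6, 13, 15, 116/5, 39, 6623/105, 102, …
ICs: h(0) = 3, h′(0) = -3, h′′(0) = 12.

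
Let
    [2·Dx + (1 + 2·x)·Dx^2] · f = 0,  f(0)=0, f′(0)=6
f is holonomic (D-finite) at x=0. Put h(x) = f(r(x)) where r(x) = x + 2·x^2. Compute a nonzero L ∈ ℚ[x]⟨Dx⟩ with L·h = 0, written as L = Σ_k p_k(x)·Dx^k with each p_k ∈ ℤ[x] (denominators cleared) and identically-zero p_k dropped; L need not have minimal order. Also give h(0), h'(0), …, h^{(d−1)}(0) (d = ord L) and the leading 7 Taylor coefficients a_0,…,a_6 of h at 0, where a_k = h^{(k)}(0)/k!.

f: a_k = 0, 6, -6, 8, -12, 96/5, -32, …
h₀=f(r): pull back L_f along r ⇒ L₀.
L = (-2 + 8·x + 16·x^2)·Dx + (1 + 6·x + 12·x^2 + 16·x^3)·Dx^2  (order 2).
h: a_k = 0, 6, 6, -16, 12, 96/5, -64, …
ICs: h(0) = 0, h′(0) = 6.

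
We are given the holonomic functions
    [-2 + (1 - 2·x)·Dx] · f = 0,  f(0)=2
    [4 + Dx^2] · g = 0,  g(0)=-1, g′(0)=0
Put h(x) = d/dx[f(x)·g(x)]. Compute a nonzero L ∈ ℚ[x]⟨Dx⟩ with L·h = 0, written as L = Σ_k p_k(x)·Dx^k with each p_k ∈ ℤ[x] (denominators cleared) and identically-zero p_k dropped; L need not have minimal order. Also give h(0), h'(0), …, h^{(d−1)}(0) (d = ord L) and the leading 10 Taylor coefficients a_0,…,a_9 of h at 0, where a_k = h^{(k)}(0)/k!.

L = (-4 - 16·x + 16·x^2) + (-4 + 8·x)·Dx + (1 - 4·x + 4·x^2)·Dx^2  (order 2).
h: a_k = -4, -8, -24, -208/3, -520/3, -6224/15, -43568/45, -139424/63, -34856/7, -31370384/2835, …
ICs: h(0) = -4, h′(0) = -8.

f: a_k = 2, 4, 8, 16, 32, 64, 128, 256, 512, 1024, …
g: a_k = -1, 0, 2, 0, -2/3, 0, 4/45, 0, -2/315, 0, …
Product ⇒ symmetric product L₀, ord ≤ 2.
Derive L from L₀ (diff closure).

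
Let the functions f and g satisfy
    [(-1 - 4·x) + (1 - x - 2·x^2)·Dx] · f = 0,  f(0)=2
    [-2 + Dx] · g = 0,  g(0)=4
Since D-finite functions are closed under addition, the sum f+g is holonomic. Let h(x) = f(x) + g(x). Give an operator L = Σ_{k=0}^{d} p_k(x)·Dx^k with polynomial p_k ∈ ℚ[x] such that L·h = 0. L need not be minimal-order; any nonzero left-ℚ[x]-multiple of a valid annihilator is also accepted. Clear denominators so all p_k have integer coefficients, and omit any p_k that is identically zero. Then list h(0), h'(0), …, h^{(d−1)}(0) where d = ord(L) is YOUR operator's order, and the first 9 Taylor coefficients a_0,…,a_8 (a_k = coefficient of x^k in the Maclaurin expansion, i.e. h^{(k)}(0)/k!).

f: a_k = 2, 2, 6, 10, 22, 42, 86, 170, 342, …
g: a_k = 4, 8, 8, 16/3, 8/3, 16/15, 16/45, 32/315, 8/315, …
f+g: L₀ = lclm(L_f,L_g), ord ≤ 1+1.
L = (-8 - 12·x - 72·x^2 - 32·x^3) + (2 + 20·x + 36·x^2 - 16·x^3 - 16·x^4)·Dx + (1 - 7·x + 16·x^3 + 8·x^4)·Dx^2  (order 2).
h: a_k = 6, 10, 14, 46/3, 74/3, 646/15, 3886/45, 53582/315, 107738/315, …
ICs: h(0) = 6, h′(0) = 10.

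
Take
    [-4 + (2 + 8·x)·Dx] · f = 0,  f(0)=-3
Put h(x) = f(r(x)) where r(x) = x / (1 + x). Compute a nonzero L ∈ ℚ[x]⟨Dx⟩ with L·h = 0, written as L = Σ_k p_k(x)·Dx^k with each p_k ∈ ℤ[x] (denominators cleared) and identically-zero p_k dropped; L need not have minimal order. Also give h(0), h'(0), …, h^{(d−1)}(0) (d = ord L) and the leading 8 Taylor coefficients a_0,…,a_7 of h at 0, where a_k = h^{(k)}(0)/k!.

L = -2 + (1 + 6·x + 5·x^2)·Dx  (order 1).
h: a_k = -3, -6, 12, -30, 90, -306, 1128, -4386, …
ICs: h(0) = -3.

f: a_k = -3, -6, 6, -12, 30, -84, 252, -792, …
Change of var in L_f (x↦r) gives L₀.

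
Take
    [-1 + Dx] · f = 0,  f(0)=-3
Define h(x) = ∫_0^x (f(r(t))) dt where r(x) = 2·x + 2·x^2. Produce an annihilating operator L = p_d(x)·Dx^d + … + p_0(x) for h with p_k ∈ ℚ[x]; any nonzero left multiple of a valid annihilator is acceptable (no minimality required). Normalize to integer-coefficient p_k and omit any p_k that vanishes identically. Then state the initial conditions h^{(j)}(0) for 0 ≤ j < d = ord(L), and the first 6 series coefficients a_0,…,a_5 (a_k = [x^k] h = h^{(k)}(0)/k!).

L = (-2 - 4·x)·Dx + Dx^2  (order 2).
h: a_k = 0, -3, -3, -4, -4, -4, …
ICs: h(0) = 0, h′(0) = -3.

f: a_k = -3, -3, -3/2, -1/2, -1/8, -1/40, …
h₀=f(r): pull back L_f along r ⇒ L₀.
∫: right-multiply L₀ by Dx.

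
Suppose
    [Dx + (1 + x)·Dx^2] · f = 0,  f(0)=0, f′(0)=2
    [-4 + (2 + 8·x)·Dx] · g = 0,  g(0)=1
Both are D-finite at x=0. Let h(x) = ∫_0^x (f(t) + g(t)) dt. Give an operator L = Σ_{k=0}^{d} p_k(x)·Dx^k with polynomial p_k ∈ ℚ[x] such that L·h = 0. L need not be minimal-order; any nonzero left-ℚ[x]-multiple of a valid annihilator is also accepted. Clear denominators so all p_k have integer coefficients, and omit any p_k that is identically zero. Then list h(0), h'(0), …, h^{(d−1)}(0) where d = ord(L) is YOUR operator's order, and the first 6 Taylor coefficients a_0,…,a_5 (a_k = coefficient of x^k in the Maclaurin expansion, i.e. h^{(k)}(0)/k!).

L = (-8 + 4·x)·Dx^2 + (-10 - 8·x + 20·x^2)·Dx^3 + (-1 - 3·x + 6·x^2 + 8·x^3)·Dx^4  (order 4).
h: a_k = 0, 1, 2, -1, 7/6, -21/10, …
ICs: h(0) = 0, h′(0) = 1, h′′(0) = 4, h′′′(0) = -6.

f: a_k = 0, 2, -1, 2/3, -1/2, 2/5, …
g: a_k = 1, 2, -2, 4, -10, 28, …
L₀ := lclm(L_f,L_g); ord L₀ ≤ 2+1.
h=∫₀ˣh₀: take L = L₀·Dx.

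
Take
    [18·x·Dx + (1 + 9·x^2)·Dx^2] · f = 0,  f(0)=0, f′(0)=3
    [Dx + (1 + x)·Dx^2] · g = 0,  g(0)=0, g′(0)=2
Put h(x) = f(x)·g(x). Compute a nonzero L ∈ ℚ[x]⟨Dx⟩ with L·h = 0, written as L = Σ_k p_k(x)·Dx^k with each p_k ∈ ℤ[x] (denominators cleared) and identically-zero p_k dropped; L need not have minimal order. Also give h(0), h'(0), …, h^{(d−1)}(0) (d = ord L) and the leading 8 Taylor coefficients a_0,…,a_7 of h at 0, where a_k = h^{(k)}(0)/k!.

f: a_k = 0, 3, 0, -9, 0, 243/5, 0, -2187/7, …
g: a_k = 0, 2, -1, 2/3, -1/2, 2/5, -1/3, 2/7, …
f·g: L₀ = L_f ⊗_s L_g, ord ≤ 2·2.
L = (1368 + 2700·x + 37584·x^2 + 95580·x^3 + 87480·x^4 + 37908·x^5 + 26244·x^7)·Dx + (1298 + 9180·x + 54612·x^2 + 194724·x^3 + 324000·x^4 + 271188·x^5 + 102060·x^6 + 78732·x^7 + 91854·x^8)·Dx^2 + (76 + 2848·x + 12096·x^2 + 43992·x^3 + 117288·x^4 + 173016·x^5 + 139968·x^6 + 75816·x^7 + 78732·x^8 + 52488·x^9)·Dx^3 + (37 + 146·x + 901·x^2 + 2808·x^3 + 7362·x^4 + 15228·x^5 + 21546·x^6 + 17496·x^7 + 12393·x^8 + 13122·x^9 + 6561·x^10)·Dx^4  (order 4).
h: a_k = 0, 0, 6, -3, -16, 15/2, 462/5, -451/10, …
ICs: h(0) = 0, h′(0) = 0, h′′(0) = 12, h′′′(0) = -18.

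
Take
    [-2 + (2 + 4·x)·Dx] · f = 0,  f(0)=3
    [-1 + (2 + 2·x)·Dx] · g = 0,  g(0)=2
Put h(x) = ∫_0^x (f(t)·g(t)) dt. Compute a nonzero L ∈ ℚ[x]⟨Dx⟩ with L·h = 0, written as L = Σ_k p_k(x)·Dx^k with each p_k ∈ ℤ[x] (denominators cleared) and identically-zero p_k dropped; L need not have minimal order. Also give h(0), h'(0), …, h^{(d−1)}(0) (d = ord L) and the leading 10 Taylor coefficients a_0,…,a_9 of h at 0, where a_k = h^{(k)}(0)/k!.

L = (-3 - 4·x)·Dx + (2 + 6·x + 4·x^2)·Dx^2  (order 2).
h: a_k = 0, 6, 9/2, -1/4, 9/32, -111/320, 117/256, -2271/3584, 7497/8192, -67181/49152, …
ICs: h(0) = 0, h′(0) = 6.

f: a_k = 3, 3, -3/2, 3/2, -15/8, 21/8, -63/16, 99/16, -1287/128, 2145/128, …
g: a_k = 2, 1, -1/4, 1/8, -5/64, 7/128, -21/512, 33/1024, -429/16384, 715/32768, …
h₀=f·g: eliminate ⇒ L₀, order ≤ 1·1.
h=∫h₀ ⇒ L = L₀·Dx.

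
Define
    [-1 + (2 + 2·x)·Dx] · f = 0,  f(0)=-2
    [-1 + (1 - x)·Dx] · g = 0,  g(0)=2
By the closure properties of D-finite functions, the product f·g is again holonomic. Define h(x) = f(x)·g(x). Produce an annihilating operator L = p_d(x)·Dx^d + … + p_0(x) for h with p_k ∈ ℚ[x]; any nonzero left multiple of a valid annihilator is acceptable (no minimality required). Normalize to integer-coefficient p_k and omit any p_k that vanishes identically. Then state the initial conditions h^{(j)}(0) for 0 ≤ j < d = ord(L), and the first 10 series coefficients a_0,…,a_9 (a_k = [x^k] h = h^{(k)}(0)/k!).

L = (3 + x) + (-2 + 2·x^2)·Dx  (order 1).
h: a_k = -4, -6, -11/2, -23/4, -179/32, -365/64, -1439/256, -2911/512, -46147/8192, -93009/16384, …
ICs: h(0) = -4.

f: a_k = -2, -1, 1/4, -1/8, 5/64, -7/128, 21/512, -33/1024, 429/16384, -715/32768, …
g: a_k = 2, 2, 2, 2, 2, 2, 2, 2, 2, 2, …
h₀=f·g: eliminate ⇒ L₀, order ≤ 1·1.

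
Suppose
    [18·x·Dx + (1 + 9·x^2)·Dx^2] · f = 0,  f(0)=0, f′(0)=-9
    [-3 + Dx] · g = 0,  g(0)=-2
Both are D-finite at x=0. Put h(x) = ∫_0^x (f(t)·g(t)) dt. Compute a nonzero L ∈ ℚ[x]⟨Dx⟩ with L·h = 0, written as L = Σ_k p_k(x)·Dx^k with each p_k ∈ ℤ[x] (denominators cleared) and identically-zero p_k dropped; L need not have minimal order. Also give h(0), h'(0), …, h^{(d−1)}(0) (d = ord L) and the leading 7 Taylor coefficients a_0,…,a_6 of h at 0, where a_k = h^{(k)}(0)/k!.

f: a_k = 0, -9, 0, 27, 0, -729/5, 0, …
g: a_k = -2, -6, -9, -9, -27/4, -81/20, -81/40, …
L₀ := L_f ⊗_s L_g (sym. prod.), ord ≤ 2.
Integrate: L := L₀·Dx.
L = (9 - 54·x + 81·x^2)·Dx + (-6 + 18·x - 54·x^2)·Dx^2 + (1 + 9·x^2)·Dx^3  (order 3).
h: a_k = 0, 0, 9, 18, 27/4, -81/5, 729/40, …
ICs: h(0) = 0, h′(0) = 0, h′′(0) = 18.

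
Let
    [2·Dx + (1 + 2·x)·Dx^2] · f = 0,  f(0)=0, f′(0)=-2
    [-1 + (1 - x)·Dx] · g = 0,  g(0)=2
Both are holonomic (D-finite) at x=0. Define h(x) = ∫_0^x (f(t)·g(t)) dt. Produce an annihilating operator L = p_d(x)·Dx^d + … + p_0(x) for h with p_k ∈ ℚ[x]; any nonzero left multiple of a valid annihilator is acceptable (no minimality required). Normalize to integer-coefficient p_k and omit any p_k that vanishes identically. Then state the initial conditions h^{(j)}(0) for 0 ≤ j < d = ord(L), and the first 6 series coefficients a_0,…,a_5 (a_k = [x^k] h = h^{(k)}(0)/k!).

f: a_k = 0, -2, 2, -8/3, 4, -32/5, …
g: a_k = 2, 2, 2, 2, 2, 2, …
f·g: L₀ = L_f ⊗_s L_g, ord ≤ 2·1.
∫: right-multiply L₀ by Dx.
L = 2·Dx + 6·x·Dx^2 + (-1 - x + 2·x^2)·Dx^3  (order 3).
h: a_k = 0, 0, -2, 0, -4/3, 8/15, …
ICs: h(0) = 0, h′(0) = 0, h′′(0) = -4.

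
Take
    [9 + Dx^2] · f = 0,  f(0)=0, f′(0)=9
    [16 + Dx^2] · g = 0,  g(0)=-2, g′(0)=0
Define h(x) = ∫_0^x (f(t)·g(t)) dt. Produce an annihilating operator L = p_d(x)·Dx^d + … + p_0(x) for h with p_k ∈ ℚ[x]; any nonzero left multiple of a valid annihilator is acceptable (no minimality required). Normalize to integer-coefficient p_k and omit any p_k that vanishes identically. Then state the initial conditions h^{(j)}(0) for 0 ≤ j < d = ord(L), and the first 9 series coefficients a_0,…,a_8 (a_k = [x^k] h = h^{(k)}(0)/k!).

L = 49·Dx + 50·Dx^3 + Dx^5  (order 5).
h: a_k = 0, 0, -9, 0, 171/4, 0, -2801/40, 0, 137257/2240, …
ICs: h(0) = 0, h′(0) = 0, h′′(0) = -18, h′′′(0) = 0, h′′′′(0) = 1026.

f: a_k = 0, 9, 0, -27/2, 0, 243/40, 0, -729/560, 0, …
g: a_k = -2, 0, 16, 0, -64/3, 0, 512/45, 0, -1024/315, …
L₀ := L_f ⊗_s L_g (sym. prod.), ord ≤ 4.
h=∫₀ˣh₀: take L = L₀·Dx.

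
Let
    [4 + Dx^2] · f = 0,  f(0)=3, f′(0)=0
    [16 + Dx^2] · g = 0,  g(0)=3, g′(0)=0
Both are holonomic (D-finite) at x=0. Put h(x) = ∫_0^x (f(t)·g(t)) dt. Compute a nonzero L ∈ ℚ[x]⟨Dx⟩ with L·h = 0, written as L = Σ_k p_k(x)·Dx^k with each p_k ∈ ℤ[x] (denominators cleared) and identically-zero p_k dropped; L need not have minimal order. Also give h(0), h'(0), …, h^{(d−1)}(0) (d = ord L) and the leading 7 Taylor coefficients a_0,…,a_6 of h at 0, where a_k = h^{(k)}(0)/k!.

L = 144·Dx + 40·Dx^3 + Dx^5  (order 5).
h: a_k = 0, 9, 0, -30, 0, 246/5, 0, …
ICs: h(0) = 0, h′(0) = 9, h′′(0) = 0, h′′′(0) = -180, h′′′′(0) = 0.

f: a_k = 3, 0, -6, 0, 2, 0, -4/15, …
g: a_k = 3, 0, -24, 0, 32, 0, -256/15, …
Product ⇒ symmetric product L₀, ord ≤ 4.
h=∫₀ˣh₀: take L = L₀·Dx.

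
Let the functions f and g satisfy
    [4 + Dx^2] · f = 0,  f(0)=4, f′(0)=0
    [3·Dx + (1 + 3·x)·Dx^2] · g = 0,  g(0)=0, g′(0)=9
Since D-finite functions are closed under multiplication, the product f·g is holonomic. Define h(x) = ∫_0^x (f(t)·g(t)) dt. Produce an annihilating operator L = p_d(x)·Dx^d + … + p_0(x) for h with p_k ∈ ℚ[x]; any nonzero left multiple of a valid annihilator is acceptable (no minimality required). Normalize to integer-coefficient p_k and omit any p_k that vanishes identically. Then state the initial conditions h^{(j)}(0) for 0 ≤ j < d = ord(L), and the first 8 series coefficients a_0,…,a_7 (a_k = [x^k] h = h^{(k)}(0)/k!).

f: a_k = 4, 0, -8, 0, 8/3, 0, -16/45, 0, …
g: a_k = 0, 9, -27/2, 27, -243/4, 729/5, -729/2, 6561/7, …
Sym-product of L_f,L_g gives L₀ (≤ ord 4).
Integrate: L := L₀·Dx.
L = (-1112 - 1248·x + 7344·x^2 + 27648·x^3 + 20736·x^4)·Dx + (-48 + 2160·x + 10368·x^2 + 10368·x^3)·Dx^2 + (-250 + 240·x + 4968·x^2 + 13824·x^3 + 10368·x^4)·Dx^3 + (-12 + 540·x + 2592·x^2 + 2592·x^3)·Dx^4 + (7 + 138·x + 783·x^2 + 1728·x^3 + 1296·x^4)·Dx^5  (order 5).
h: a_k = 0, 0, 18, -18, 9, -27, 326/5, -144, …
ICs: h(0) = 0, h′(0) = 0, h′′(0) = 36, h′′′(0) = -108, h′′′′(0) = 216.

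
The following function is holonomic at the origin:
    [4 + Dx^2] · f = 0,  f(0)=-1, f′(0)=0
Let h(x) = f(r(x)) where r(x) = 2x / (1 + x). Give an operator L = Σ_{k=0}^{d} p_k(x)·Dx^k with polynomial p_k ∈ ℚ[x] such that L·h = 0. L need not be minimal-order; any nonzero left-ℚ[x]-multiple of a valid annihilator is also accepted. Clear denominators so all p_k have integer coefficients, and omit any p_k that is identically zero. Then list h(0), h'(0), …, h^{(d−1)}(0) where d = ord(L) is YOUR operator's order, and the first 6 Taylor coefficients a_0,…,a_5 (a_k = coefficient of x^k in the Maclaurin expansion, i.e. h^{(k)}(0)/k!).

f: a_k = -1, 0, 2, 0, -2/3, 0, …
Substitute x→r, Dx→(1/r')Dx; clear ⇒ L₀.
L = 16 + (2 + 6·x + 6·x^2 + 2·x^3)·Dx + (1 + 4·x + 6·x^2 + 4·x^3 + x^4)·Dx^2  (order 2).
h: a_k = -1, 0, 8, -16, 40/3, 32/3, …
ICs: h(0) = -1, h′(0) = 0.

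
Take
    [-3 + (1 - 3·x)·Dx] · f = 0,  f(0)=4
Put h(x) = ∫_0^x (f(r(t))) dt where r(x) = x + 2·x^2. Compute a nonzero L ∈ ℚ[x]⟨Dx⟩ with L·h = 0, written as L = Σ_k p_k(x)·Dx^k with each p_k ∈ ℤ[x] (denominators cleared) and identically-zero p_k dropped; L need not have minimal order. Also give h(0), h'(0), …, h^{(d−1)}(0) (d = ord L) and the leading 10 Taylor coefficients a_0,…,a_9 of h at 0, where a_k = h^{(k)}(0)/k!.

f: a_k = 4, 12, 36, 108, 324, 972, 2916, 8748, 26244, 78732, …
Change of var in L_f (x↦r) gives L₀.
h=∫h₀ ⇒ L = L₀·Dx.
L = (3 + 12·x)·Dx + (-1 + 3·x + 6·x^2)·Dx^2  (order 2).
h: a_k = 0, 4, 6, 20, 63, 1116/5, 810, 21276/7, 23247/2, 45180, …
ICs: h(0) = 0, h′(0) = 4.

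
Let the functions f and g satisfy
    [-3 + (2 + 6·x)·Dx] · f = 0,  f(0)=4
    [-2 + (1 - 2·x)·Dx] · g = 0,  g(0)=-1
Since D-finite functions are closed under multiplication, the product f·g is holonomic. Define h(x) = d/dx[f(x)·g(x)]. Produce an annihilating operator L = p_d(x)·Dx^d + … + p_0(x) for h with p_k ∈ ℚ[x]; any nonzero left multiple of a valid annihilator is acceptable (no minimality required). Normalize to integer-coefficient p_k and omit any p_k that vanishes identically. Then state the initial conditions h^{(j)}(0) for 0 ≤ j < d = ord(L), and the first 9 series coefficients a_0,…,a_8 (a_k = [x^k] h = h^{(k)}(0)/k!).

f: a_k = 4, 6, -9/2, 27/4, -405/32, 1701/64, -15309/256, 72171/512, -2814669/8192, …
g: a_k = -1, -2, -4, -8, -16, -32, -64, -128, -256, …
Sym-product of L_f,L_g gives L₀ (≤ ord 1).
Differentiate: ansatz ord ≤ ord L₀ ⇒ L.
L = (47 + 252·x + 108·x^2) + (-14 - 26·x + 72·x^2 + 72·x^3)·Dx  (order 1).
h: a_k = -14, -47, -645/4, -3035/8, -69205/64, -286257/128, -3176929/512, -11708435/1024, -548163765/16384, …
ICs: h(0) = -14.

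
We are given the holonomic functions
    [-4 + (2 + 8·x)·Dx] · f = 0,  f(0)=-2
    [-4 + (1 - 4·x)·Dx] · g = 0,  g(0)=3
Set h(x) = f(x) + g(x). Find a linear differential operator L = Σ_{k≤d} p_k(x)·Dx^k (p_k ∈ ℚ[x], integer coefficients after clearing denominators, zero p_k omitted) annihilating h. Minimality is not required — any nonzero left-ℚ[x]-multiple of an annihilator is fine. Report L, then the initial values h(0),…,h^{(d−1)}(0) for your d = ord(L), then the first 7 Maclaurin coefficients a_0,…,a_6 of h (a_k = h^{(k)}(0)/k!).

f: a_k = -2, -4, 4, -8, 20, -56, 168, …
g: a_k = 3, 12, 48, 192, 768, 3072, 12288, …
Weyl lclm of L_f,L_g ⇒ L₀ (ord ≤ 2).
L = (40 + 96·x) + (-18 - 112·x - 288·x^2)·Dx + (1 + 12·x - 16·x^2 - 192·x^3)·Dx^2  (order 2).
h: a_k = 1, 8, 52, 184, 788, 3016, 12456, …
ICs: h(0) = 1, h′(0) = 8.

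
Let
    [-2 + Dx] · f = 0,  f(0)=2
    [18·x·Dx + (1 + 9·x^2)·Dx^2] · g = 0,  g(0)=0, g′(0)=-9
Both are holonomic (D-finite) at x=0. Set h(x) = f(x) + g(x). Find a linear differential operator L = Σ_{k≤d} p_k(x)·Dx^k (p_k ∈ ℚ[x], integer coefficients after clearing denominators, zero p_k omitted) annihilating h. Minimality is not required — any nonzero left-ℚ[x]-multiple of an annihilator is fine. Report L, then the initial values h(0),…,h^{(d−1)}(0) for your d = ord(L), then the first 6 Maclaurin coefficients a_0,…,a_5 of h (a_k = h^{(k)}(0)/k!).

f: a_k = 2, 4, 4, 8/3, 4/3, 8/15, …
g: a_k = 0, -9, 0, 27, 0, -729/5, …
Weyl lclm of L_f,L_g ⇒ L₀ (ord ≤ 3).
L = (18 - 36·x - 486·x^2 - 324·x^3)·Dx + (-11 + 207·x^2 - 162·x^4)·Dx^2 + (1 + 9·x + 18·x^2 + 81·x^3 + 81·x^4)·Dx^3  (order 3).
h: a_k = 2, -5, 4, 89/3, 4/3, -2179/15, …
ICs: h(0) = 2, h′(0) = -5, h′′(0) = 8.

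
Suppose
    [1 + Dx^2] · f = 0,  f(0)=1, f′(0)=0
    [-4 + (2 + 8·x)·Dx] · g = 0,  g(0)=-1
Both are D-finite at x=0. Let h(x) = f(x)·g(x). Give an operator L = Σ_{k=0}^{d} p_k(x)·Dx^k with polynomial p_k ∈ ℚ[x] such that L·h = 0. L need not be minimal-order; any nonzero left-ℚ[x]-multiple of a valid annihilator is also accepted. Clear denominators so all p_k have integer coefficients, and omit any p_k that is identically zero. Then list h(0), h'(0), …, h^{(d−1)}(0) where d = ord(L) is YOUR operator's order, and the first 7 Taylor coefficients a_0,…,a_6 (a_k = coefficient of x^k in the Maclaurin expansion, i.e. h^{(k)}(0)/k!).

f: a_k = 1, 0, -1/2, 0, 1/24, 0, -1/720, …
g: a_k = -1, -2, 2, -4, 10, -28, 84, …
f·g: L₀ = L_f ⊗_s L_g, ord ≤ 2·1.
L = (13 + 8·x + 16·x^2) + (-4 - 16·x)·Dx + (1 + 8·x + 16·x^2)·Dx^2  (order 2).
h: a_k = -1, -2, 5/2, -3, 215/24, -313/12, 56941/720, …
ICs: h(0) = -1, h′(0) = -2.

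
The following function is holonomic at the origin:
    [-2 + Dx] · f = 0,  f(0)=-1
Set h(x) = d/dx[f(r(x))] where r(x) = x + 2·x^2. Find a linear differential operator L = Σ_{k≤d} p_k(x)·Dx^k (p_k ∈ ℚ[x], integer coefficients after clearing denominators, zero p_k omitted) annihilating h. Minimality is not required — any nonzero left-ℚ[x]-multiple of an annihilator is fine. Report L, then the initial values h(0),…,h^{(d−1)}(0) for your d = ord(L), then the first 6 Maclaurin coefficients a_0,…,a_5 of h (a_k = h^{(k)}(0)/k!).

L = (6 + 16·x + 32·x^2) + (-1 - 4·x)·Dx  (order 1).
h: a_k = -2, -12, -28, -200/3, -108, -2648/15, …
ICs: h(0) = -2.

f: a_k = -1, -2, -2, -4/3, -2/3, -4/15, …
L₀ from L_f via x↦r, Dx↦r'^{-1}Dx.
h₀' ⇒ L via d/dx closure of L₀.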